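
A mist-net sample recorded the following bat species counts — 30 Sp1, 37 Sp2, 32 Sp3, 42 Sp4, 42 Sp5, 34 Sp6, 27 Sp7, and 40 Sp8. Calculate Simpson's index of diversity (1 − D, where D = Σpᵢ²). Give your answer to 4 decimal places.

Total N = 30+37+32+42+42+34+27+40 = 284, so the proportions are 0.105634, 0.130282, 0.112676, 0.147887, 0.147887, 0.119718, 0.09507, 0.140845 (working shown to 6 dp, full precision carried).
D = 0.105634² + 0.130282² + 0.112676² + 0.147887² + 0.147887² + 0.119718² + 0.09507² + 0.140845² = 0.011159 + 0.016973 + 0.012696 + 0.021871 + 0.021871 + 0.014332 + 0.009038 + 0.019837 = 0.127777.
So 1 − D = 0.872223, i.e. 0.8722 to 4 decimal places.

0.8722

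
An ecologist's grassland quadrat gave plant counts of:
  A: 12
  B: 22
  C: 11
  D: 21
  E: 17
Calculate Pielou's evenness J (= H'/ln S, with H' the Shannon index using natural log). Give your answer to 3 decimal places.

0.977

Total N = 12+22+11+21+17 = 83, so the proportions are 0.14458, 0.26506, 0.13253, 0.25301, 0.20482 (working shown to 5 dp, full precision carried).
H' = −Σ pᵢ ln pᵢ = −((-0.27960) + (-0.35195) + (-0.26784) + (-0.34772) + (-0.32477)) = 1.57187.
With S = 5 species, ln S = 1.60944, so J = 1.57187/1.60944 = 0.97666, i.e. 0.977 to 3 decimal places.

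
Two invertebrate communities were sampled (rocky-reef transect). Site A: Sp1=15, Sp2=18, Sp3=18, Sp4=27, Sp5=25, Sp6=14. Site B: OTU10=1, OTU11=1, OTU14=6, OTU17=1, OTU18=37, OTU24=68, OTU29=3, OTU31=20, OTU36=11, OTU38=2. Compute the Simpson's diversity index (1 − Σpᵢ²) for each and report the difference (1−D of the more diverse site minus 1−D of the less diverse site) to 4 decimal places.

Site A: N=117, proportions 0.128205, 0.153846, 0.153846, 0.230769, 0.213675, 0.119658, giving 1−D = 0.822997 (working shown to 6 dp, full precision carried).
Site B: N=150, proportions 0.006667, 0.006667, 0.04, 0.006667, 0.246667, 0.453333, 0.02, 0.133333, 0.073333, 0.013333, giving 1−D = 0.708178.
Difference = |0.822997 − 0.708178| = 0.114819, i.e. 0.1148 to 4 decimal places.

0.1148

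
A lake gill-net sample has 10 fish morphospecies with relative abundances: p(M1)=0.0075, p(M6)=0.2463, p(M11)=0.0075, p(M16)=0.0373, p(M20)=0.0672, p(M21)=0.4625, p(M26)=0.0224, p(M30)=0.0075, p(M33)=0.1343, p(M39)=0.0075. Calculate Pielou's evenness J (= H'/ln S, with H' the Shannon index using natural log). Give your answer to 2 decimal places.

H' = −Σ pᵢ ln pᵢ = −((-0.0367) + (-0.3451) + (-0.0367) + (-0.1227) + (-0.1814) + (-0.3566) + (-0.0851) + (-0.0367) + (-0.2696) + (-0.0367)) = 1.5074 (working shown to 4 dp, full precision carried).
With S = 10 species, ln S = 2.3026, so J = 1.5074/2.3026 = 0.6546, i.e. 0.65 to 2 decimal places.

0.65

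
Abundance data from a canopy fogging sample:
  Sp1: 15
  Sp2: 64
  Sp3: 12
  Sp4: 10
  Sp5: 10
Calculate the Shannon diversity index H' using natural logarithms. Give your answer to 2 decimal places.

1.26

Total N = 15+64+12+10+10 = 111, so the proportions are 0.1351, 0.5766, 0.1081, 0.0901, 0.0901 (working shown to 4 dp, full precision carried).
Each pᵢ ln pᵢ term: 0.1351×(-2.0015)=-0.2705, 0.5766×(-0.5506)=-0.3175, 0.1081×(-2.2246)=-0.2405, 0.0901×(-2.4069)=-0.2168, 0.0901×(-2.4069)=-0.2168.
Sum = -1.2621, so H' = 1.26.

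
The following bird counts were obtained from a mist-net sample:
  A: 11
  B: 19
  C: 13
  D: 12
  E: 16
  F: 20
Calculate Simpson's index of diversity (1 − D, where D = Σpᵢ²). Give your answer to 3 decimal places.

Total N = 11+19+13+12+16+20 = 91, so the proportions are 0.12088, 0.20879, 0.14286, 0.13187, 0.17582, 0.21978 (working shown to 5 dp, full precision carried).
D = 0.12088² + 0.20879² + 0.14286² + 0.13187² + 0.17582² + 0.21978² = 0.01461 + 0.04359 + 0.02041 + 0.01739 + 0.03091 + 0.04830 = 0.17522.
So 1 − D = 0.82478, i.e. 0.825 to 3 decimal places.

0.825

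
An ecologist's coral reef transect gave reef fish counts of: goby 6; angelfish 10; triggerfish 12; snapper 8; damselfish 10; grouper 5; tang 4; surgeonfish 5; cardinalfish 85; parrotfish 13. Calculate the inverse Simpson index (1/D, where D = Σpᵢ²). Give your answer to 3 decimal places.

Total N = 6+10+12+8+10+5+4+5+85+13 = 158, so the proportions are 0.037975, 0.063291, 0.075949, 0.050633, 0.063291, 0.031646, 0.025316, 0.031646, 0.537975, 0.082278 (working shown to 6 dp, full precision carried).
D = 0.037975² + 0.063291² + 0.075949² + 0.050633² + 0.063291² + 0.031646² + 0.025316² + 0.031646² + 0.537975² + 0.082278² = 0.001442 + 0.004006 + 0.005768 + 0.002564 + 0.004006 + 0.001001 + 0.000641 + 0.001001 + 0.289417 + 0.006770 = 0.316616.
So 1/D = 3.15840, i.e. 3.158 to 3 decimal places.

3.158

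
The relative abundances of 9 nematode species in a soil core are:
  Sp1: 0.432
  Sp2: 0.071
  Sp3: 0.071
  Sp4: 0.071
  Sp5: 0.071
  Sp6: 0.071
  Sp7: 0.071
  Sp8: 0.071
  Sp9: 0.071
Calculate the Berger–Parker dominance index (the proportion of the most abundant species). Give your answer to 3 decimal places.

The largest proportion is 0.432, i.e. d = 0.432 to 3 decimal places.

0.432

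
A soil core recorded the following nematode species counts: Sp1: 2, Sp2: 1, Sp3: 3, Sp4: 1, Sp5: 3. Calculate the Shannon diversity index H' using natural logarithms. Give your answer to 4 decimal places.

1.5048

Total N = 2+1+3+1+3 = 10, so the proportions are 0.2, 0.1, 0.3, 0.1, 0.3 (working shown to 6 dp, full precision carried).
Each pᵢ ln pᵢ term: 0.2×(-1.609438)=-0.321888, 0.1×(-2.302585)=-0.230259, 0.3×(-1.203973)=-0.361192, 0.1×(-2.302585)=-0.230259, 0.3×(-1.203973)=-0.361192.
Sum = -1.504788, so H' = 1.5048.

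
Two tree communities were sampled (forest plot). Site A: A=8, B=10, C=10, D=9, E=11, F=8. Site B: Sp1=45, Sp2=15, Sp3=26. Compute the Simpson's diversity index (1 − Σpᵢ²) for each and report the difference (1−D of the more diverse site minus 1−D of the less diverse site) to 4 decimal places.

Site A: N=56, proportions 0.142857, 0.178571, 0.178571, 0.160714, 0.196429, 0.142857, giving 1−D = 0.830995 (working shown to 6 dp, full precision carried).
Site B: N=86, proportions 0.523256, 0.174419, 0.302326, giving 1−D = 0.604381.
Difference = |0.830995 − 0.604381| = 0.226614, i.e. 0.2266 to 4 decimal places.

0.2266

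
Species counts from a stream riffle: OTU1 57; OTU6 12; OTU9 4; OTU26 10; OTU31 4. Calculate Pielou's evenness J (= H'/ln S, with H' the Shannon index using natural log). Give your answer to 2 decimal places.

Total N = 57+12+4+10+4 = 87, so the proportions are 0.6552, 0.1379, 0.046, 0.1149, 0.046 (working shown to 4 dp, full precision carried).
H' = −Σ pᵢ ln pᵢ = −((-0.2770) + (-0.2732) + (-0.1416) + (-0.2487) + (-0.1416)) = 1.0821.
With S = 5 species, ln S = 1.6094, so J = 1.0821/1.6094 = 0.6724, i.e. 0.67 to 2 decimal places.

0.67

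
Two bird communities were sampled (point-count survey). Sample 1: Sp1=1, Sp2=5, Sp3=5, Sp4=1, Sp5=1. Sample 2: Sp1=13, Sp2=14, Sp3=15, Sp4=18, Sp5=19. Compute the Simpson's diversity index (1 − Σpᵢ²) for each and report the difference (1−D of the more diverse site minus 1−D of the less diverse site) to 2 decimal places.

0.11

Sample 1: N=13, proportions 0.0769, 0.3846, 0.3846, 0.0769, 0.0769, giving 1−D = 0.6864 (working shown to 4 dp, full precision carried).
Sample 2: N=79, proportions 0.1646, 0.1772, 0.1899, 0.2278, 0.2405, giving 1−D = 0.7957.
Difference = |0.6864 − 0.7957| = 0.1093, i.e. 0.11 to 2 decimal places.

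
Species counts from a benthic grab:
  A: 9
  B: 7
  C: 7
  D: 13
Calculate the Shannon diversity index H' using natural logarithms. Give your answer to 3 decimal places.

1.351

Total N = 9+7+7+13 = 36, so the proportions are 0.25, 0.19444, 0.19444, 0.36111 (working shown to 5 dp, full precision carried).
Each pᵢ ln pᵢ term: 0.25×(-1.38629)=-0.34657, 0.19444×(-1.63761)=-0.31842, 0.19444×(-1.63761)=-0.31842, 0.36111×(-1.01857)=-0.36782.
Sum = -1.35124, so H' = 1.351.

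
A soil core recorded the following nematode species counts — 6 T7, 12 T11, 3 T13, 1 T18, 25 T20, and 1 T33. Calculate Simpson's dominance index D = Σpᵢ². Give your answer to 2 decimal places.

0.35

Total N = 6+12+3+1+25+1 = 48, so the proportions are 0.125, 0.25, 0.0625, 0.0208, 0.5208, 0.0208 (working shown to 4 dp, full precision carried).
D = 0.125² + 0.25² + 0.0625² + 0.0208² + 0.5208² + 0.0208² = 0.0156 + 0.0625 + 0.0039 + 0.0004 + 0.2713 + 0.0004 = 0.3542.
To 2 decimal places, D = 0.35.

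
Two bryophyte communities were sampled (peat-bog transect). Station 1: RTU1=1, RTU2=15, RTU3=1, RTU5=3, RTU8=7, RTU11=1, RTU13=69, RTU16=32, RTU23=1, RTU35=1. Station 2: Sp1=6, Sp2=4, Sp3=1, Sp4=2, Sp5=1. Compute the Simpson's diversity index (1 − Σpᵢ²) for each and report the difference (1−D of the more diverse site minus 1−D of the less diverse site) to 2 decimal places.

0.06

Station 1: N=131, proportions 0.0076, 0.1145, 0.0076, 0.0229, 0.0534, 0.0076, 0.5267, 0.2443, 0.0076, 0.0076, giving 1−D = 0.6461 (working shown to 4 dp, full precision carried).
Station 2: N=14, proportions 0.4286, 0.2857, 0.0714, 0.1429, 0.0714, giving 1−D = 0.7041.
Difference = |0.6461 − 0.7041| = 0.0580, i.e. 0.06 to 2 decimal places.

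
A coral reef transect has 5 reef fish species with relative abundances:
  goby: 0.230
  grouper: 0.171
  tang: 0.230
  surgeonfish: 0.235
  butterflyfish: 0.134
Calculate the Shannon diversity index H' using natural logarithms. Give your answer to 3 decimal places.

Each pᵢ ln pᵢ term (working shown to 5 dp, full precision carried): 0.23×(-1.46968)=-0.33803, 0.171×(-1.76609)=-0.30200, 0.23×(-1.46968)=-0.33803, 0.235×(-1.44817)=-0.34032, 0.134×(-2.00992)=-0.26933.
Sum = -1.58770, so H' = 1.588.

1.588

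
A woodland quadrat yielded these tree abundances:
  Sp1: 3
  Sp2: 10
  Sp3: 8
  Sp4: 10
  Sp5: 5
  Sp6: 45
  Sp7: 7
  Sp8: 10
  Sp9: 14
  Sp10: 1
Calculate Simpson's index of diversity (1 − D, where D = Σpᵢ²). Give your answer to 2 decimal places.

0.79

Total N = 3+10+8+10+5+45+7+10+14+1 = 113, so the proportions are 0.0265, 0.0885, 0.0708, 0.0885, 0.0442, 0.3982, 0.0619, 0.0885, 0.1239, 0.0088 (working shown to 4 dp, full precision carried).
D = 0.0265² + 0.0885² + 0.0708² + 0.0885² + 0.0442² + 0.3982² + 0.0619² + 0.0885² + 0.1239² + 0.0088² = 0.0007 + 0.0078 + 0.0050 + 0.0078 + 0.0020 + 0.1586 + 0.0038 + 0.0078 + 0.0153 + 0.0001 = 0.2090.
So 1 − D = 0.7910, i.e. 0.79 to 2 decimal places.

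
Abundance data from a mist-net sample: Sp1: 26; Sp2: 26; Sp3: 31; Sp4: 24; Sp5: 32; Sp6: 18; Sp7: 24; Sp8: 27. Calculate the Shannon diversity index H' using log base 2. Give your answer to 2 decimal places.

Total N = 26+26+31+24+32+18+24+27 = 208, so the proportions are 0.125, 0.125, 0.149, 0.1154, 0.1538, 0.0865, 0.1154, 0.1298 (working shown to 4 dp, full precision carried).
Each pᵢ log₂ pᵢ term: 0.125×(-3.0000)=-0.3750, 0.125×(-3.0000)=-0.3750, 0.149×(-2.7462)=-0.4093, 0.1154×(-3.1155)=-0.3595, 0.1538×(-2.7004)=-0.4155, 0.0865×(-3.5305)=-0.3055, 0.1154×(-3.1155)=-0.3595, 0.1298×(-2.9456)=-0.3824.
Sum = -2.9816, so H' = 2.98.

2.98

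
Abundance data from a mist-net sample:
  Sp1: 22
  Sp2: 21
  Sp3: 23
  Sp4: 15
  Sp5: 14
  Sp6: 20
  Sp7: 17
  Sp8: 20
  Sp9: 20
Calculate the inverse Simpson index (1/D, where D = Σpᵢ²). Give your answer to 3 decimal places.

8.794

Total N = 22+21+23+15+14+20+17+20+20 = 172, so the proportions are 0.127907, 0.122093, 0.1337209, 0.0872093, 0.0813953, 0.1162791, 0.0988372, 0.1162791, 0.1162791 (working shown to 7 dp, full precision carried).
D = 0.127907² + 0.122093² + 0.1337209² + 0.0872093² + 0.0813953² + 0.1162791² + 0.0988372² + 0.1162791² + 0.1162791² = 0.0163602 + 0.0149067 + 0.0178813 + 0.0076055 + 0.0066252 + 0.0135208 + 0.0097688 + 0.0135208 + 0.0135208 = 0.1137101.
So 1/D = 8.79429, i.e. 8.794 to 3 decimal places.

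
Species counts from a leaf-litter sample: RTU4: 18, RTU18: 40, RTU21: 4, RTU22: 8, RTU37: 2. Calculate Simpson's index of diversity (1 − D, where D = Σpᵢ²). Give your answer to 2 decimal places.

Total N = 18+40+4+8+2 = 72, so the proportions are 0.25, 0.5556, 0.0556, 0.1111, 0.0278 (working shown to 4 dp, full precision carried).
D = 0.25² + 0.5556² + 0.0556² + 0.1111² + 0.0278² = 0.0625 + 0.3086 + 0.0031 + 0.0123 + 0.0008 = 0.3873.
So 1 − D = 0.6127, i.e. 0.61 to 2 decimal places.

0.61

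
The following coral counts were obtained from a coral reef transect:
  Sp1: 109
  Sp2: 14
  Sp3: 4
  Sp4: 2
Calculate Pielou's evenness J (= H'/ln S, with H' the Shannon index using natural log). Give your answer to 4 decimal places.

0.4008

Total N = 109+14+4+2 = 129, so the proportions are 0.844961, 0.108527, 0.031008, 0.015504 (working shown to 6 dp, full precision carried).
H' = −Σ pᵢ ln pᵢ = −((-0.142346) + (-0.241012) + (-0.107706) + (-0.064599)) = 0.555664.
With S = 4 species, ln S = 1.386294, so J = 0.555664/1.386294 = 0.400827, i.e. 0.4008 to 4 decimal places.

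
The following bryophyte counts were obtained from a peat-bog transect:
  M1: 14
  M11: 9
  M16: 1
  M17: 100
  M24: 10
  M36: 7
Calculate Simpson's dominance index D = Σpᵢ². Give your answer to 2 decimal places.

0.52

Total N = 14+9+1+100+10+7 = 141, so the proportions are 0.0993, 0.0638, 0.0071, 0.7092, 0.0709, 0.0496 (working shown to 4 dp, full precision carried).
D = 0.0993² + 0.0638² + 0.0071² + 0.7092² + 0.0709² + 0.0496² = 0.0099 + 0.0041 + 0.0001 + 0.5030 + 0.0050 + 0.0025 = 0.5245.
To 2 decimal places, D = 0.52.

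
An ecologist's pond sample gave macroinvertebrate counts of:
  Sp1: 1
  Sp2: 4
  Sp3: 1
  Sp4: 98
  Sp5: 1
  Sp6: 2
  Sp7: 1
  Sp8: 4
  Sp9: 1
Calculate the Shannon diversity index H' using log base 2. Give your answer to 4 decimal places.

Total N = 1+4+1+98+1+2+1+4+1 = 113, so the proportions are 0.00885, 0.035398, 0.00885, 0.867257, 0.00885, 0.017699, 0.00885, 0.035398, 0.00885 (working shown to 6 dp, full precision carried).
Each pᵢ log₂ pᵢ term: 0.00885×(-6.820179)=-0.060356, 0.035398×(-4.820179)=-0.170626, 0.00885×(-6.820179)=-0.060356, 0.867257×(-0.205469)=-0.178194, 0.00885×(-6.820179)=-0.060356, 0.017699×(-5.820179)=-0.103012, 0.00885×(-6.820179)=-0.060356, 0.035398×(-4.820179)=-0.170626, 0.00885×(-6.820179)=-0.060356.
Sum = -0.924236, so H' = 0.9242.

0.9242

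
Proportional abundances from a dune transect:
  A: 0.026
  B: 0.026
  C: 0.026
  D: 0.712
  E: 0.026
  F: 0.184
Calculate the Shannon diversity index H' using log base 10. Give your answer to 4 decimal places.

Each pᵢ log₁₀ pᵢ term (working shown to 6 dp, full precision carried): 0.026×(-1.585027)=-0.041211, 0.026×(-1.585027)=-0.041211, 0.026×(-1.585027)=-0.041211, 0.712×(-0.147520)=-0.105034, 0.026×(-1.585027)=-0.041211, 0.184×(-0.735182)=-0.135274.
Sum = -0.405151, so H' = 0.4052.

0.4052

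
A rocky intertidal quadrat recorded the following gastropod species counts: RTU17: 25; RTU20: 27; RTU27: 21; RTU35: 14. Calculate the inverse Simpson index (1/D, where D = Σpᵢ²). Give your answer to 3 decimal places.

3.802

Total N = 25+27+21+14 = 87, so the proportions are 0.2873563, 0.3103448, 0.2413793, 0.1609195 (working shown to 7 dp, full precision carried).
D = 0.2873563² + 0.3103448² + 0.2413793² + 0.1609195² = 0.0825737 + 0.0963139 + 0.0582640 + 0.0258951 = 0.2630466.
So 1/D = 3.80161, i.e. 3.802 to 3 decimal places.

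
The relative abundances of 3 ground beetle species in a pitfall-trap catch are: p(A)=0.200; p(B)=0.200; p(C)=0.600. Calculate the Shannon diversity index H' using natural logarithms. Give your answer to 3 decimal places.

Each pᵢ ln pᵢ term (working shown to 5 dp, full precision carried): 0.2×(-1.60944)=-0.32189, 0.2×(-1.60944)=-0.32189, 0.6×(-0.51083)=-0.30650.
Sum = -0.95027, so H' = 0.950.

0.950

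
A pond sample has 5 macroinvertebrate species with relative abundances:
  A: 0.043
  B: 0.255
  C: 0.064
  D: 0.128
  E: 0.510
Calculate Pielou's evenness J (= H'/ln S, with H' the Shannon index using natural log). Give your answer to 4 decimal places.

0.7867

H' = −Σ pᵢ ln pᵢ = −((-0.135302) + (-0.348455) + (-0.175928) + (-0.263133) + (-0.343406)) = 1.266224 (working shown to 6 dp, full precision carried).
With S = 5 species, ln S = 1.609438, so J = 1.266224/1.609438 = 0.786749, i.e. 0.7867 to 4 decimal places.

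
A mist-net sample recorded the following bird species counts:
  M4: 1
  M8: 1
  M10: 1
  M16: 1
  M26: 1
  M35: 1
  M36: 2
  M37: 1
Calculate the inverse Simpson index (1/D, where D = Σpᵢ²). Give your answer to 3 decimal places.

7.364

Total N = 1+1+1+1+1+1+2+1 = 9, so the proportions are 0.1111111, 0.1111111, 0.1111111, 0.1111111, 0.1111111, 0.1111111, 0.2222222, 0.1111111 (working shown to 7 dp, full precision carried).
D = 0.1111111² + 0.1111111² + 0.1111111² + 0.1111111² + 0.1111111² + 0.1111111² + 0.2222222² + 0.1111111² = 0.0123457 + 0.0123457 + 0.0123457 + 0.0123457 + 0.0123457 + 0.0123457 + 0.0493827 + 0.0123457 = 0.1358025.
So 1/D = 7.36364, i.e. 7.364 to 3 decimal places.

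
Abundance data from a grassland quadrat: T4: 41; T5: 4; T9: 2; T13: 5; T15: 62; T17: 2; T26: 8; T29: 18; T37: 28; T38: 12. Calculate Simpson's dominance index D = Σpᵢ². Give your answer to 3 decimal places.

0.208

Total N = 41+4+2+5+62+2+8+18+28+12 = 182, so the proportions are 0.22527, 0.02198, 0.01099, 0.02747, 0.34066, 0.01099, 0.04396, 0.0989, 0.15385, 0.06593 (working shown to 5 dp, full precision carried).
D = 0.22527² + 0.02198² + 0.01099² + 0.02747² + 0.34066² + 0.01099² + 0.04396² + 0.0989² + 0.15385² + 0.06593² = 0.05075 + 0.00048 + 0.00012 + 0.00075 + 0.11605 + 0.00012 + 0.00193 + 0.00978 + 0.02367 + 0.00435 = 0.20801.
To 3 decimal places, D = 0.208.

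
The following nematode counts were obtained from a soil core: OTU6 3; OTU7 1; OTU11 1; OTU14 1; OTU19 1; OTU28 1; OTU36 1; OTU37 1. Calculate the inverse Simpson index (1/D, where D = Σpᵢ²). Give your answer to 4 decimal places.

Total N = 3+1+1+1+1+1+1+1 = 10, so the proportions are 0.3, 0.1, 0.1, 0.1, 0.1, 0.1, 0.1, 0.1 (working shown to 8 dp, full precision carried).
D = 0.3² + 0.1² + 0.1² + 0.1² + 0.1² + 0.1² + 0.1² + 0.1² = 0.09000000 + 0.01000000 + 0.01000000 + 0.01000000 + 0.01000000 + 0.01000000 + 0.01000000 + 0.01000000 = 0.16000000.
So 1/D = 6.250000, i.e. 6.2500 to 4 decimal places.

6.2500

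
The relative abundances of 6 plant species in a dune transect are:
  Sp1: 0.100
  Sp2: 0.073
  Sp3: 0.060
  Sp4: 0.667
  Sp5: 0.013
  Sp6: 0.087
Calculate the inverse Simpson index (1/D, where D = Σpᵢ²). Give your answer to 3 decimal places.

2.121

D = 0.1² + 0.073² + 0.06² + 0.667² + 0.013² + 0.087² = 0.010000 + 0.005329 + 0.003600 + 0.444889 + 0.000169 + 0.007569 = 0.471556 (working shown to 6 dp, full precision carried).
So 1/D = 2.12064, i.e. 2.121 to 3 decimal places.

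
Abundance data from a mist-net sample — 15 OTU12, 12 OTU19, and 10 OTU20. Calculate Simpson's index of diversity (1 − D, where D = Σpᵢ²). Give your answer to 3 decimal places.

0.657

Total N = 15+12+10 = 37, so the proportions are 0.40541, 0.32432, 0.27027 (working shown to 5 dp, full precision carried).
D = 0.40541² + 0.32432² + 0.27027² = 0.16435 + 0.10519 + 0.07305 = 0.34259.
So 1 − D = 0.65741, i.e. 0.657 to 3 decimal places.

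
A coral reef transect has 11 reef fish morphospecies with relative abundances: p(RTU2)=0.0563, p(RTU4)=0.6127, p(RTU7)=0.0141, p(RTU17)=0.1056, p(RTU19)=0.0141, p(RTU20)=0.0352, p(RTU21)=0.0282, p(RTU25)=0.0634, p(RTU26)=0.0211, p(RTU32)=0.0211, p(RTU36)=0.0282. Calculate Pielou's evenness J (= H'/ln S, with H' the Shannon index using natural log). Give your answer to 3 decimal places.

H' = −Σ pᵢ ln pᵢ = −((-0.16198) + (-0.30015) + (-0.06009) + (-0.23740) + (-0.06009) + (-0.11780) + (-0.10063) + (-0.17488) + (-0.08141) + (-0.08141) + (-0.10063)) = 1.47647 (working shown to 5 dp, full precision carried).
With S = 11 species, ln S = 2.39790, so J = 1.47647/2.39790 = 0.61574, i.e. 0.616 to 3 decimal places.

0.616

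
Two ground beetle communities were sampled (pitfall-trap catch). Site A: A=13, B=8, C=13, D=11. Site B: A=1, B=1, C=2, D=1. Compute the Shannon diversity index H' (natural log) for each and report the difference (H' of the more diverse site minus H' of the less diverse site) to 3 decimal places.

0.037

Site A: N=45, proportions 0.28889, 0.17778, 0.28889, 0.24444, giving H' = 1.36886 (working shown to 5 dp, full precision carried).
Site B: N=5, proportions 0.2, 0.2, 0.4, 0.2, giving H' = 1.33218.
Difference = |1.36886 − 1.33218| = 0.03668, i.e. 0.037 to 3 decimal places.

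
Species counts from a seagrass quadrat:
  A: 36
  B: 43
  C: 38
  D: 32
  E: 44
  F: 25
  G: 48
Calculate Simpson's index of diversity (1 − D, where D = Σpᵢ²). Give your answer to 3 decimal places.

Total N = 36+43+38+32+44+25+48 = 266, so the proportions are 0.13534, 0.16165, 0.14286, 0.1203, 0.16541, 0.09398, 0.18045 (working shown to 5 dp, full precision carried).
D = 0.13534² + 0.16165² + 0.14286² + 0.1203² + 0.16541² + 0.09398² + 0.18045² = 0.01832 + 0.02613 + 0.02041 + 0.01447 + 0.02736 + 0.00883 + 0.03256 = 0.14809.
So 1 − D = 0.85191, i.e. 0.852 to 3 decimal places.

0.852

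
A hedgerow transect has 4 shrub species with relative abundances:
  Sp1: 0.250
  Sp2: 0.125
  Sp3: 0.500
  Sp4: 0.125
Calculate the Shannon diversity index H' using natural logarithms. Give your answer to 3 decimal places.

Each pᵢ ln pᵢ term (working shown to 5 dp, full precision carried): 0.25×(-1.38629)=-0.34657, 0.125×(-2.07944)=-0.25993, 0.5×(-0.69315)=-0.34657, 0.125×(-2.07944)=-0.25993.
Sum = -1.21301, so H' = 1.213.

1.213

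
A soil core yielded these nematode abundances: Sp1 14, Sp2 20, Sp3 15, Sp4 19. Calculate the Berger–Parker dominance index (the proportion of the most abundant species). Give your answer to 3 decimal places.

0.294

Total N = 14+20+15+19 = 68, so the proportions are 0.20588, 0.29412, 0.22059, 0.27941 (working shown to 5 dp, full precision carried).
The largest proportion is 0.29412, i.e. d = 0.294 to 3 decimal places.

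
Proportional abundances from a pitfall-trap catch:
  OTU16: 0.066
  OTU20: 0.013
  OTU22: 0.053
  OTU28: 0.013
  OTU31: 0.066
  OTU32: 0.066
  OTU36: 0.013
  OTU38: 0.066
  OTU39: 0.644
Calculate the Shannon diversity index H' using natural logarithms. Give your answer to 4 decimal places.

1.3260

Each pᵢ ln pᵢ term (working shown to 6 dp, full precision carried): 0.066×(-2.718101)=-0.179395, 0.013×(-4.342806)=-0.056456, 0.053×(-2.937463)=-0.155686, 0.013×(-4.342806)=-0.056456, 0.066×(-2.718101)=-0.179395, 0.066×(-2.718101)=-0.179395, 0.013×(-4.342806)=-0.056456, 0.066×(-2.718101)=-0.179395, 0.644×(-0.440057)=-0.283396.
Sum = -1.326030, so H' = 1.3260.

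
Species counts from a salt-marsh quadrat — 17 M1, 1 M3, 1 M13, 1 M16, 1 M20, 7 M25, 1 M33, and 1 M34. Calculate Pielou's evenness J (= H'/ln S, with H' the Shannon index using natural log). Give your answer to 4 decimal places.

0.6452

Total N = 17+1+1+1+1+7+1+1 = 30, so the proportions are 0.566667, 0.033333, 0.033333, 0.033333, 0.033333, 0.233333, 0.033333, 0.033333 (working shown to 6 dp, full precision carried).
H' = −Σ pᵢ ln pᵢ = −((-0.321858) + (-0.113373) + (-0.113373) + (-0.113373) + (-0.113373) + (-0.339567) + (-0.113373) + (-0.113373)) = 1.341664.
With S = 8 species, ln S = 2.079442, so J = 1.341664/2.079442 = 0.645204, i.e. 0.6452 to 4 decimal places.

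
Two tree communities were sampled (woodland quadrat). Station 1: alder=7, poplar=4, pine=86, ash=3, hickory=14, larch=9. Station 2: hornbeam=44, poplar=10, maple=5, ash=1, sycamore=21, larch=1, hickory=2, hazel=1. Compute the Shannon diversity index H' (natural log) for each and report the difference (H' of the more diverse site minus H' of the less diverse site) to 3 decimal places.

0.296

Station 1: N=123, proportions 0.05691, 0.03252, 0.69919, 0.02439, 0.11382, 0.07317, giving H' = 1.05399 (working shown to 5 dp, full precision carried).
Station 2: N=85, proportions 0.51765, 0.11765, 0.05882, 0.01176, 0.24706, 0.01176, 0.02353, 0.01176, giving H' = 1.34973.
Difference = |1.05399 − 1.34973| = 0.29574, i.e. 0.296 to 3 decimal places.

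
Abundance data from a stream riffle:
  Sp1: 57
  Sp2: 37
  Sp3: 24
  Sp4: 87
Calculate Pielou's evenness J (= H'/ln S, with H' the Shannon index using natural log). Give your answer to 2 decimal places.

Total N = 57+37+24+87 = 205, so the proportions are 0.278, 0.1805, 0.1171, 0.4244 (working shown to 4 dp, full precision carried).
H' = −Σ pᵢ ln pᵢ = −((-0.3559) + (-0.3090) + (-0.2511) + (-0.3637)) = 1.2798.
With S = 4 species, ln S = 1.3863, so J = 1.2798/1.3863 = 0.9232, i.e. 0.92 to 2 decimal places.

0.92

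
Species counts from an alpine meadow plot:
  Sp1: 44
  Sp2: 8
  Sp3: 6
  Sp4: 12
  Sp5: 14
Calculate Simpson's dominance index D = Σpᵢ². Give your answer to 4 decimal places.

Total N = 44+8+6+12+14 = 84, so the proportions are 0.52381, 0.095238, 0.071429, 0.142857, 0.166667 (working shown to 6 dp, full precision carried).
D = 0.52381² + 0.095238² + 0.071429² + 0.142857² + 0.166667² = 0.274376 + 0.009070 + 0.005102 + 0.020408 + 0.027778 = 0.336735.
To 4 decimal places, D = 0.3367.

0.3367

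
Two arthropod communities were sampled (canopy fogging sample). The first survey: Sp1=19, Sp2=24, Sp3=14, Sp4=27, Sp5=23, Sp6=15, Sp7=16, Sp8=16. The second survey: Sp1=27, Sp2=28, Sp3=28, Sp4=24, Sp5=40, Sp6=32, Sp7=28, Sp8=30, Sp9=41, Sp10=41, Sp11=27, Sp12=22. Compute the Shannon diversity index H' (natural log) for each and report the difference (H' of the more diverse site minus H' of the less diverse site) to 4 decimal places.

0.4122

The first survey: N=154, proportions 0.123377, 0.155844, 0.090909, 0.175325, 0.149351, 0.097403, 0.103896, 0.103896, giving H' = 2.052459 (working shown to 6 dp, full precision carried).
The second survey: N=368, proportions 0.07337, 0.076087, 0.076087, 0.065217, 0.108696, 0.086957, 0.076087, 0.081522, 0.111413, 0.111413, 0.07337, 0.059783, giving H' = 2.464702.
Difference = |2.052459 − 2.464702| = 0.412243, i.e. 0.4122 to 4 decimal places.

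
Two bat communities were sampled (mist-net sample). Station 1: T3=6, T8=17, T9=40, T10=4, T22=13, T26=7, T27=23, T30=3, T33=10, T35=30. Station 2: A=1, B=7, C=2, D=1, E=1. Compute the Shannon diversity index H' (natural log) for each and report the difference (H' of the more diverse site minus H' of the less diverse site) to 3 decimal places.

Station 1: N=153, proportions 0.03922, 0.11111, 0.26144, 0.02614, 0.08497, 0.04575, 0.15033, 0.01961, 0.06536, 0.19608, giving H' = 2.02746 (working shown to 5 dp, full precision carried).
Station 2: N=12, proportions 0.08333, 0.58333, 0.16667, 0.08333, 0.08333, giving H' = 1.23427.
Difference = |2.02746 − 1.23427| = 0.79319, i.e. 0.793 to 3 decimal places.

0.793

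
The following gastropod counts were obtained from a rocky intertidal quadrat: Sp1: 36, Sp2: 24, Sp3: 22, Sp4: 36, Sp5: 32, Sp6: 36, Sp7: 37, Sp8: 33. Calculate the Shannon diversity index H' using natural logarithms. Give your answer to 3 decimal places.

Total N = 36+24+22+36+32+36+37+33 = 256, so the proportions are 0.14062, 0.09375, 0.08594, 0.14062, 0.125, 0.14062, 0.14453, 0.12891 (working shown to 5 dp, full precision carried).
Each pᵢ ln pᵢ term: 0.14062×(-1.96166)=-0.27586, 0.09375×(-2.36712)=-0.22192, 0.08594×(-2.45413)=-0.21090, 0.14062×(-1.96166)=-0.27586, 0.125×(-2.07944)=-0.25993, 0.14062×(-1.96166)=-0.27586, 0.14453×(-1.93426)=-0.27956, 0.12891×(-2.04867)=-0.26409.
Sum = -2.06397, so H' = 2.064.

2.064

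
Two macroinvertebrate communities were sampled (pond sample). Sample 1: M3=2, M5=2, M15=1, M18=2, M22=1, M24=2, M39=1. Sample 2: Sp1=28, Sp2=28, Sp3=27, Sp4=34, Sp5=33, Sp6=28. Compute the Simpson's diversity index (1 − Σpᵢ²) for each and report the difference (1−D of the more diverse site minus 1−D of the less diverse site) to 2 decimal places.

0.01

Sample 1: N=11, proportions 0.1818, 0.1818, 0.0909, 0.1818, 0.0909, 0.1818, 0.0909, giving 1−D = 0.8430 (working shown to 4 dp, full precision carried).
Sample 2: N=178, proportions 0.1573, 0.1573, 0.1517, 0.191, 0.1854, 0.1573, giving 1−D = 0.8319.
Difference = |0.8430 − 0.8319| = 0.0111, i.e. 0.01 to 2 decimal places.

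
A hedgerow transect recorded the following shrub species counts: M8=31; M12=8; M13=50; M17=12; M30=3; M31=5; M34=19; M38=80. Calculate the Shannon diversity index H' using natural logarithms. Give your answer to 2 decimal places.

1.65

Total N = 31+8+50+12+3+5+19+80 = 208, so the proportions are 0.149, 0.0385, 0.2404, 0.0577, 0.0144, 0.024, 0.0913, 0.3846 (working shown to 4 dp, full precision carried).
Each pᵢ ln pᵢ term: 0.149×(-1.9036)=-0.2837, 0.0385×(-3.2581)=-0.1253, 0.2404×(-1.4255)=-0.3427, 0.0577×(-2.8526)=-0.1646, 0.0144×(-4.2389)=-0.0611, 0.024×(-3.7281)=-0.0896, 0.0913×(-2.3931)=-0.2186, 0.3846×(-0.9555)=-0.3675.
Sum = -1.6531, so H' = 1.65.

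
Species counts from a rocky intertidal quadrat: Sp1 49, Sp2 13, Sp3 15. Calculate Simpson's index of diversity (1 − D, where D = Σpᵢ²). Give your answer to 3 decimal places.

0.529

Total N = 49+13+15 = 77, so the proportions are 0.63636, 0.16883, 0.19481 (working shown to 5 dp, full precision carried).
D = 0.63636² + 0.16883² + 0.19481² = 0.40496 + 0.02850 + 0.03795 = 0.47141.
So 1 − D = 0.52859, i.e. 0.529 to 3 decimal places.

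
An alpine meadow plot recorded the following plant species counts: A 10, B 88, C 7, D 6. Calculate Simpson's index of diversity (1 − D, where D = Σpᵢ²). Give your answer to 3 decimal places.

Total N = 10+88+7+6 = 111, so the proportions are 0.09009, 0.79279, 0.06306, 0.05405 (working shown to 5 dp, full precision carried).
D = 0.09009² + 0.79279² + 0.06306² + 0.05405² = 0.00812 + 0.62852 + 0.00398 + 0.00292 = 0.64354.
So 1 − D = 0.35646, i.e. 0.356 to 3 decimal places.

0.356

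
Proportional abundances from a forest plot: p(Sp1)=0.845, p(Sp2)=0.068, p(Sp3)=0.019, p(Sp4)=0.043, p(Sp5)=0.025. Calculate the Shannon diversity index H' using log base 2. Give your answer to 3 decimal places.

0.906

Each pᵢ log₂ pᵢ term (working shown to 5 dp, full precision carried): 0.845×(-0.24298)=-0.20532, 0.068×(-3.87832)=-0.26373, 0.019×(-5.71786)=-0.10864, 0.043×(-4.53952)=-0.19520, 0.025×(-5.32193)=-0.13305.
Sum = -0.90593, so H' = 0.906.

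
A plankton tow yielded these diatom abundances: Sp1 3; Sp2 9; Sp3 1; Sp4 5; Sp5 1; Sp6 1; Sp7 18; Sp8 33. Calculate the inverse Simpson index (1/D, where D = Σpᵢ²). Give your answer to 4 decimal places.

Total N = 3+9+1+5+1+1+18+33 = 71, so the proportions are 0.04225352, 0.12676056, 0.01408451, 0.07042254, 0.01408451, 0.01408451, 0.25352113, 0.46478873 (working shown to 8 dp, full precision carried).
D = 0.04225352² + 0.12676056² + 0.01408451² + 0.07042254² + 0.01408451² + 0.01408451² + 0.25352113² + 0.46478873² = 0.00178536 + 0.01606824 + 0.00019837 + 0.00495933 + 0.00019837 + 0.00019837 + 0.06427296 + 0.21602857 = 0.30370958.
So 1/D = 3.292619, i.e. 3.2926 to 4 decimal places.

3.2926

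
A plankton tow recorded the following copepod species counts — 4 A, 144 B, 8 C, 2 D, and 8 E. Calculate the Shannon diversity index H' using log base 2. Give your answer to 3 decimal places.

Total N = 4+144+8+2+8 = 166, so the proportions are 0.0241, 0.86747, 0.04819, 0.01205, 0.04819 (working shown to 5 dp, full precision carried).
Each pᵢ log₂ pᵢ term: 0.0241×(-5.37504)=-0.12952, 0.86747×(-0.20511)=-0.17793, 0.04819×(-4.37504)=-0.21085, 0.01205×(-6.37504)=-0.07681, 0.04819×(-4.37504)=-0.21085.
Sum = -0.80595, so H' = 0.806.

0.806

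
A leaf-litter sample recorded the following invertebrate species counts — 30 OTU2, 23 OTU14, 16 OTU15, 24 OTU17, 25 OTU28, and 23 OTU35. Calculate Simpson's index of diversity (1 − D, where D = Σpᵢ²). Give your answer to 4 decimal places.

0.8282

Total N = 30+23+16+24+25+23 = 141, so the proportions are 0.212766, 0.163121, 0.113475, 0.170213, 0.177305, 0.163121 (working shown to 6 dp, full precision carried).
D = 0.212766² + 0.163121² + 0.113475² + 0.170213² + 0.177305² + 0.163121² = 0.045269 + 0.026608 + 0.012877 + 0.028972 + 0.031437 + 0.026608 = 0.171772.
So 1 − D = 0.828228, i.e. 0.8282 to 4 decimal places.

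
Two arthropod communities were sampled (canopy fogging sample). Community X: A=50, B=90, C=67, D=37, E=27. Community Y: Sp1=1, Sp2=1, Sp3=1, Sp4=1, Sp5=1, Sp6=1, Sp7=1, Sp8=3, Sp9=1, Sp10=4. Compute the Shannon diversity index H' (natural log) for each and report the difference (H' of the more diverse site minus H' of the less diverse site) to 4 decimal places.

0.5936

Community X: N=271, proportions 0.184502, 0.332103, 0.247232, 0.136531, 0.099631, giving H' = 1.525034 (working shown to 6 dp, full precision carried).
Community Y: N=15, proportions 0.066667, 0.066667, 0.066667, 0.066667, 0.066667, 0.066667, 0.066667, 0.2, 0.066667, 0.266667, giving H' = 2.118649.
Difference = |1.525034 − 2.118649| = 0.593615, i.e. 0.5936 to 4 decimal places.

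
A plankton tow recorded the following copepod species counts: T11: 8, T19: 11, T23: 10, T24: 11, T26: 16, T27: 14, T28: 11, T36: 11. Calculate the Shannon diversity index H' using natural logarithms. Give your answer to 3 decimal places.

Total N = 8+11+10+11+16+14+11+11 = 92, so the proportions are 0.08696, 0.11957, 0.1087, 0.11957, 0.17391, 0.15217, 0.11957, 0.11957 (working shown to 5 dp, full precision carried).
Each pᵢ ln pᵢ term: 0.08696×(-2.44235)=-0.21238, 0.11957×(-2.12389)=-0.25394, 0.1087×(-2.21920)=-0.24122, 0.11957×(-2.12389)=-0.25394, 0.17391×(-1.74920)=-0.30421, 0.15217×(-1.88273)=-0.28650, 0.11957×(-2.12389)=-0.25394, 0.11957×(-2.12389)=-0.25394.
Sum = -2.06008, so H' = 2.060.

2.060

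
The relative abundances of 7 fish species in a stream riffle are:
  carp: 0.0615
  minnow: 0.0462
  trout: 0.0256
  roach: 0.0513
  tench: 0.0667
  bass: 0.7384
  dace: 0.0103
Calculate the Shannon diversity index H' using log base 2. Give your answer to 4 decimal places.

1.4592

Each pᵢ log₂ pᵢ term (working shown to 6 dp, full precision carried): 0.0615×(-4.023270)=-0.247431, 0.0462×(-4.435963)=-0.204942, 0.0256×(-5.287712)=-0.135365, 0.0513×(-4.284897)=-0.219815, 0.0667×(-3.906169)=-0.260542, 0.7384×(-0.437526)=-0.323069, 0.0103×(-6.601212)=-0.067992.
Sum = -1.459156, so H' = 1.4592.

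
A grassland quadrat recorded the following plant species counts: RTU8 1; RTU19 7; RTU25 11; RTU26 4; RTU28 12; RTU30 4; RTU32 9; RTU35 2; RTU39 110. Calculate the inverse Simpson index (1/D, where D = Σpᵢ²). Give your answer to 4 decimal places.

Total N = 1+7+11+4+12+4+9+2+110 = 160, so the proportions are 0.00625, 0.04375, 0.06875, 0.025, 0.075, 0.025, 0.05625, 0.0125, 0.6875 (working shown to 7 dp, full precision carried).
D = 0.00625² + 0.04375² + 0.06875² + 0.025² + 0.075² + 0.025² + 0.05625² + 0.0125² + 0.6875² = 0.0000391 + 0.0019141 + 0.0047266 + 0.0006250 + 0.0056250 + 0.0006250 + 0.0031641 + 0.0001563 + 0.4726562 = 0.4895312.
So 1/D = 2.042771, i.e. 2.0428 to 4 decimal places.

2.0428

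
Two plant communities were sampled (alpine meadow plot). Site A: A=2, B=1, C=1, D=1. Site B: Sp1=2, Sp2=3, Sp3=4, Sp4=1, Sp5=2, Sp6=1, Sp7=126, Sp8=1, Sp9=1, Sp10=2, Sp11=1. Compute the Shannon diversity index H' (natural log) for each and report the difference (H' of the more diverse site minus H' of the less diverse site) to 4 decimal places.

Site A: N=5, proportions 0.4, 0.2, 0.2, 0.2, giving H' = 1.332179 (working shown to 6 dp, full precision carried).
Site B: N=144, proportions 0.013889, 0.020833, 0.027778, 0.006944, 0.013889, 0.006944, 0.875, 0.006944, 0.006944, 0.013889, 0.006944, giving H' = 0.647790.
Difference = |1.332179 − 0.647790| = 0.684389, i.e. 0.6844 to 4 decimal places.

0.6844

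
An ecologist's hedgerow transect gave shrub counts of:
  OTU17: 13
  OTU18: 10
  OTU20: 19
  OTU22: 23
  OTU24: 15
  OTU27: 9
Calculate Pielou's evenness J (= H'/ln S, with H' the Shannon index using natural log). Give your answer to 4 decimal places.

Total N = 13+10+19+23+15+9 = 89, so the proportions are 0.146067, 0.11236, 0.213483, 0.258427, 0.168539, 0.101124 (working shown to 6 dp, full precision carried).
H' = −Σ pᵢ ln pᵢ = −((-0.280988) + (-0.245624) + (-0.329660) + (-0.349688) + (-0.300099) + (-0.231716)) = 1.737775.
With S = 6 species, ln S = 1.791759, so J = 1.737775/1.791759 = 0.969871, i.e. 0.9699 to 4 decimal places.

0.9699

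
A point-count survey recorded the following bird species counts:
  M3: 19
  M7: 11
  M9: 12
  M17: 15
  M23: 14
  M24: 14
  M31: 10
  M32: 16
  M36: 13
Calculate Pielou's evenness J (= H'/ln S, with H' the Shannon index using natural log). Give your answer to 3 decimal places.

Total N = 19+11+12+15+14+14+10+16+13 = 124, so the proportions are 0.15323, 0.08871, 0.09677, 0.12097, 0.1129, 0.1129, 0.08065, 0.12903, 0.10484 (working shown to 5 dp, full precision carried).
H' = −Σ pᵢ ln pᵢ = −((-0.28743) + (-0.21489) + (-0.22600) + (-0.25551) + (-0.24627) + (-0.24627) + (-0.20304) + (-0.26422) + (-0.23645)) = 2.18007.
With S = 9 species, ln S = 2.19722, so J = 2.18007/2.19722 = 0.99219, i.e. 0.992 to 3 decimal places.

0.992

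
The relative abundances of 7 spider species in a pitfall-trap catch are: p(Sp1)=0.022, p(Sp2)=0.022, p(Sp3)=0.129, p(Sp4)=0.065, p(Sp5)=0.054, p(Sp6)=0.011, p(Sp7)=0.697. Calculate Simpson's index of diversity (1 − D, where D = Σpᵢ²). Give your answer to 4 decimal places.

D = 0.022² + 0.022² + 0.129² + 0.065² + 0.054² + 0.011² + 0.697² = 0.000484 + 0.000484 + 0.016641 + 0.004225 + 0.002916 + 0.000121 + 0.485809 = 0.510680 (working shown to 6 dp, full precision carried).
So 1 − D = 0.489320, i.e. 0.4893 to 4 decimal places.

0.4893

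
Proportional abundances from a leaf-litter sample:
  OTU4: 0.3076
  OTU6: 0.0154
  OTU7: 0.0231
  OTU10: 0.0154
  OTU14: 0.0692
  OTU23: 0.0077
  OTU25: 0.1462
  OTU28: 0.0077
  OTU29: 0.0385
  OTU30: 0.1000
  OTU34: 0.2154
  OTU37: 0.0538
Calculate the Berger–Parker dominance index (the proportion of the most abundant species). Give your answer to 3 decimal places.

The largest proportion is 0.3076, i.e. d = 0.308 to 3 decimal places.

0.308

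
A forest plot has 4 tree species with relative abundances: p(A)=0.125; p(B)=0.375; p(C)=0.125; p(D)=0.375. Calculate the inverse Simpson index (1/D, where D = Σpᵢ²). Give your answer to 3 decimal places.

D = 0.125² + 0.375² + 0.125² + 0.375² = 0.0156250 + 0.1406250 + 0.0156250 + 0.1406250 = 0.3125000 (working shown to 7 dp, full precision carried).
So 1/D = 3.20000, i.e. 3.200 to 3 decimal places.

3.200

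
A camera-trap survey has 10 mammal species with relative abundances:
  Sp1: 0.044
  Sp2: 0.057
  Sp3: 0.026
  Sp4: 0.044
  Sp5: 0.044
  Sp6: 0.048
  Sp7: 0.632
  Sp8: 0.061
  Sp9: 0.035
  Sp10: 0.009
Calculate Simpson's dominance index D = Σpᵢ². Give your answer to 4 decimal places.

D = 0.044² + 0.057² + 0.026² + 0.044² + 0.044² + 0.048² + 0.632² + 0.061² + 0.035² + 0.009² = 0.001936 + 0.003249 + 0.000676 + 0.001936 + 0.001936 + 0.002304 + 0.399424 + 0.003721 + 0.001225 + 0.000081 = 0.416488 (working shown to 6 dp, full precision carried).
To 4 decimal places, D = 0.4165.

0.4165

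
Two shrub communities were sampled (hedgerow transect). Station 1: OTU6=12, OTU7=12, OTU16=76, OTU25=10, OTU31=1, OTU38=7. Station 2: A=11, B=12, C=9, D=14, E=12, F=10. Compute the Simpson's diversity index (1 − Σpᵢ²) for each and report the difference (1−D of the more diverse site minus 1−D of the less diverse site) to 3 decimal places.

0.276

Station 1: N=118, proportions 0.10169, 0.10169, 0.64407, 0.08475, 0.00847, 0.05932, giving 1−D = 0.55372 (working shown to 5 dp, full precision carried).
Station 2: N=68, proportions 0.16176, 0.17647, 0.13235, 0.20588, 0.17647, 0.14706, giving 1−D = 0.83002.
Difference = |0.55372 − 0.83002| = 0.27630, i.e. 0.276 to 3 decimal places.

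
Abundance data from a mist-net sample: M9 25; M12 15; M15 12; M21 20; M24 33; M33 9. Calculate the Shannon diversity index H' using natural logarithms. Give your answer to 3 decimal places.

Total N = 25+15+12+20+33+9 = 114, so the proportions are 0.2193, 0.13158, 0.10526, 0.17544, 0.28947, 0.07895 (working shown to 5 dp, full precision carried).
Each pᵢ ln pᵢ term: 0.2193×(-1.51732)=-0.33275, 0.13158×(-2.02815)=-0.26686, 0.10526×(-2.25129)=-0.23698, 0.17544×(-1.74047)=-0.30534, 0.28947×(-1.23969)=-0.35886, 0.07895×(-2.53897)=-0.20045.
Sum = -1.70123, so H' = 1.701.

1.701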